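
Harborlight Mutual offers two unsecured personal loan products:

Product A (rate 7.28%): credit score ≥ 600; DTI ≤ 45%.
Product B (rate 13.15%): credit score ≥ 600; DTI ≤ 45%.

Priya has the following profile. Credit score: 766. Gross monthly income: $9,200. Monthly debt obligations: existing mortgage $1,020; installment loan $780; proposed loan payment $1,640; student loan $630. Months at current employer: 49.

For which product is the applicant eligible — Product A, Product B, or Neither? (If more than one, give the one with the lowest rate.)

Total debts = (1,020 + 780 + 1,640 + 630) = 4,070; DTI = 4,070/9,200 = 44.2%.
Product A: score 766 ≥ 600; DTI 44.2% ≤ 45% → qualifies.
Product B: score 766 ≥ 600; DTI 44.2% ≤ 45% → qualifies.
Qualifying: Product A, Product B. Lowest rate is 7.28% → Product A.

Product A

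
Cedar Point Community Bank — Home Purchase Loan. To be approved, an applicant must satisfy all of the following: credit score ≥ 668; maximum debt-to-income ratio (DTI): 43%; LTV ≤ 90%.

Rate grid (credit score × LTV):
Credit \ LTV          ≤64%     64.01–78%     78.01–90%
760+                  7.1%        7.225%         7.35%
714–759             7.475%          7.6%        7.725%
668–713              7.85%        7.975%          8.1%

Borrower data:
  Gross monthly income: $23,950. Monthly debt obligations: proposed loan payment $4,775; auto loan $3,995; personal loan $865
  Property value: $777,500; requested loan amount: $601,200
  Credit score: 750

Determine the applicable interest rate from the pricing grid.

Credit score 750 ≥ 668; Total monthly debts = (4,775 + 3,995 + 865) = 9,635. DTI = 9,635/23,950 = 40.2% ≤ 43%
LTV = 601,200/777,500 = 77.3% ≤ 90%
Credit 750 → row 714–759; LTV 77.3% → column 64.01–78%. Grid cell → 7.6%.

7.6%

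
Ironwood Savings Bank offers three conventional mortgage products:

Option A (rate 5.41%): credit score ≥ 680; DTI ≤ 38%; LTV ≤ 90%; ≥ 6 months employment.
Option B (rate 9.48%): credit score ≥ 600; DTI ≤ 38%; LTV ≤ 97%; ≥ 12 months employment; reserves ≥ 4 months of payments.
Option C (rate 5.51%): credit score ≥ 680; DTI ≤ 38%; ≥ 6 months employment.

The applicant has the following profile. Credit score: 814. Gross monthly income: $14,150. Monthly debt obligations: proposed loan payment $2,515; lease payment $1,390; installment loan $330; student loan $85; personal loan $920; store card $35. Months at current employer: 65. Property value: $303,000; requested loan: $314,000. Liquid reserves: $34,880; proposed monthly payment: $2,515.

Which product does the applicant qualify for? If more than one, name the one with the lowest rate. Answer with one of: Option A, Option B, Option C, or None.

Total debts = (2,515 + 1,390 + 330 + 85 + 920 + 35) = 5,275; DTI = 5,275/14,150 = 37.3%.
LTV = 314,000/303,000 = 103.6%.
Reserves = 34,880/2,515 = 13.9 months.
Option A: score 814 ≥ 680; DTI 37.3% ≤ 38%; LTV 103.6% > 90%; employment 65 ≥ 6 mo → does not qualify.
Option B: score 814 ≥ 600; DTI 37.3% ≤ 38%; LTV 103.6% > 97%; employment 65 ≥ 12 mo; reserves 13.9 ≥ 4 mo → does not qualify.
Option C: score 814 ≥ 680; DTI 37.3% ≤ 38%; employment 65 ≥ 6 mo → qualifies.

Option C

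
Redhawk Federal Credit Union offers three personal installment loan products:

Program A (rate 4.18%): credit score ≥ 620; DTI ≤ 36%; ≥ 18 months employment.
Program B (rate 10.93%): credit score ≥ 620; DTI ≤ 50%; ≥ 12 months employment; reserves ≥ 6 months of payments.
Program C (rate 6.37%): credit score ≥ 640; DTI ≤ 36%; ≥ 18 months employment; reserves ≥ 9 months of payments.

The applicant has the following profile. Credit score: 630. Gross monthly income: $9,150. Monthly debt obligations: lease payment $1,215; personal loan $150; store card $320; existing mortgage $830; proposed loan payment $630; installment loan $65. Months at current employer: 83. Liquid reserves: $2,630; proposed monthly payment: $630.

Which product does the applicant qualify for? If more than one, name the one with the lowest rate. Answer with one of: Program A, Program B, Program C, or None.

Total debts = (1,215 + 150 + 320 + 830 + 630 + 65) = 3,210; DTI = 3,210/9,150 = 35.1%.
Reserves = 2,630/630 = 4.2 months.
Program A: score 630 ≥ 620; DTI 35.1% ≤ 36%; employment 83 ≥ 18 mo → qualifies.
Program B: score 630 ≥ 620; DTI 35.1% ≤ 50%; employment 83 ≥ 12 mo; reserves 4.2 < 6 mo → does not qualify.
Program C: score 630 < 640; DTI 35.1% ≤ 36%; employment 83 ≥ 18 mo; reserves 4.2 < 9 mo → does not qualify.

Program A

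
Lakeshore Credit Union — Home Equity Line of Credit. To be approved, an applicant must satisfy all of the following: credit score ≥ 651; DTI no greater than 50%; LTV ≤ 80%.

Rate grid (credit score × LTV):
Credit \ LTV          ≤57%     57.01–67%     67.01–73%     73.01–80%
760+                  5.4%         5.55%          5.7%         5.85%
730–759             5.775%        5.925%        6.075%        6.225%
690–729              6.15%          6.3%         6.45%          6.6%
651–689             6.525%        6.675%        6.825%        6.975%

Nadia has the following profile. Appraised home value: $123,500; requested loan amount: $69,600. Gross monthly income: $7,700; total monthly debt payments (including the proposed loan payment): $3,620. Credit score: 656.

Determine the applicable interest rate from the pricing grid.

Credit score 656 ≥ 651; DTI: 3,620 ÷ 7,700 = 47%, within the 50% cap
LTV = 69,600/123,500 = 56.4% ≤ 80%
Credit 656 → row 651–689; LTV 56.4% → column ≤57%. Grid cell → 6.525%.

6.525%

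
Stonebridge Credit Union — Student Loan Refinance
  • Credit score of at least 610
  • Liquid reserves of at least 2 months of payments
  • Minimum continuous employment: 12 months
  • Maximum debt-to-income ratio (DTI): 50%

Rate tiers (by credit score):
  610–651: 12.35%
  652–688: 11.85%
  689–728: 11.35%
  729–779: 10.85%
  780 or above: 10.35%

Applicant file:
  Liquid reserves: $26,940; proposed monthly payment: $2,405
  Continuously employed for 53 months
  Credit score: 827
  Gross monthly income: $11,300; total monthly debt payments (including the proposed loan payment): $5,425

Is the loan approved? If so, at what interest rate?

Approved at 10.35%

Credit score 827 ≥ 610 (meets minimum)
Liquid reserves cover 26,940/2,405 = 11.2 months — ≥ 2 required
Employment 53 ≥ 12 months
DTI: 5,425 ÷ 11,300 = 48%, within the 50% cap
All requirements met. Score 827 falls in the 780 or above tier → 10.35%.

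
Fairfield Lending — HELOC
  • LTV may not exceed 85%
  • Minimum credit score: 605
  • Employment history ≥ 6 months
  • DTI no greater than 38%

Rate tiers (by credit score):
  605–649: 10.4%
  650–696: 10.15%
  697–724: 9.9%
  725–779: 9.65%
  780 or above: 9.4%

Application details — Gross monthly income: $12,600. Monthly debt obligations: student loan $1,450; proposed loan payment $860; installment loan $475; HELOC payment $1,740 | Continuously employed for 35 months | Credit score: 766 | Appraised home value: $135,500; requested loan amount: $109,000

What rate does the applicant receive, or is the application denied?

Credit score 766 ≥ 605 (meets minimum)
Employment 35 ≥ 6 months
Loan-to-value = 109,000/135,500 = 80.4% — pass (85% max)
Total monthly debts = (1,450 + 860 + 475 + 1,740) = 4,525. DTI: 4,525 ÷ 12,600 = 35.9%, within the 38% cap
All requirements met. Score 766 falls in the 725–779 tier → 9.65%.

Approved at 9.65%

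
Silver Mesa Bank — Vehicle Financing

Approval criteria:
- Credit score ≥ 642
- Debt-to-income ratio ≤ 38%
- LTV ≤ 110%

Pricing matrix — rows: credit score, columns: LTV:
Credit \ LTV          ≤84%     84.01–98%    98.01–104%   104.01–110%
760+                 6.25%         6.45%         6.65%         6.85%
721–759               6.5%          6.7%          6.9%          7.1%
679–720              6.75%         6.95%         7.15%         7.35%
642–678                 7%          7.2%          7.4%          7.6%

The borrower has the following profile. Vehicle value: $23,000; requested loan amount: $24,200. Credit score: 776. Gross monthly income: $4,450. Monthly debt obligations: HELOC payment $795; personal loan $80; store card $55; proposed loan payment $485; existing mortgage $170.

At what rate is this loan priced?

6.85%

Credit score 776 ≥ 642; Total monthly debts = (795 + 80 + 55 + 485 + 170) = 1,585. DTI = 1,585/4,450 = 35.6% ≤ 38%
Loan-to-value = 24,200/23,000 = 105.2% — pass (110% max)
Credit 776 → row 760+; LTV 105.2% → column 104.01–110%. Grid cell → 6.85%.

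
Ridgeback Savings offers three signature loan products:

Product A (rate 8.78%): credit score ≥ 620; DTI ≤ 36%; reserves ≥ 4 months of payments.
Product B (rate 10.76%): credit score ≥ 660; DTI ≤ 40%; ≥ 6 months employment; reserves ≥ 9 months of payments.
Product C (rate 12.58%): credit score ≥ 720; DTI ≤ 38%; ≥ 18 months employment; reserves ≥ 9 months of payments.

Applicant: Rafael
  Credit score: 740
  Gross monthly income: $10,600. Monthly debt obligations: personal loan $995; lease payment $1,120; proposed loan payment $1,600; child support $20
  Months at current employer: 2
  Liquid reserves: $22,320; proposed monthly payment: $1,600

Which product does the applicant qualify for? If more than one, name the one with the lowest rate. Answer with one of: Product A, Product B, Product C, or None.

Total debts = (995 + 1,120 + 1,600 + 20) = 3,735; DTI = 3,735/10,600 = 35.2%.
Reserves = 22,320/1,600 = 13.9 months.
Product A: score 740 ≥ 620; DTI 35.2% ≤ 36%; reserves 13.9 ≥ 4 mo → qualifies.
Product B: score 740 ≥ 660; DTI 35.2% ≤ 40%; employment 2 < 6 mo; reserves 13.9 ≥ 9 mo → does not qualify.
Product C: score 740 ≥ 720; DTI 35.2% ≤ 38%; employment 2 < 18 mo; reserves 13.9 ≥ 9 mo → does not qualify.

Product A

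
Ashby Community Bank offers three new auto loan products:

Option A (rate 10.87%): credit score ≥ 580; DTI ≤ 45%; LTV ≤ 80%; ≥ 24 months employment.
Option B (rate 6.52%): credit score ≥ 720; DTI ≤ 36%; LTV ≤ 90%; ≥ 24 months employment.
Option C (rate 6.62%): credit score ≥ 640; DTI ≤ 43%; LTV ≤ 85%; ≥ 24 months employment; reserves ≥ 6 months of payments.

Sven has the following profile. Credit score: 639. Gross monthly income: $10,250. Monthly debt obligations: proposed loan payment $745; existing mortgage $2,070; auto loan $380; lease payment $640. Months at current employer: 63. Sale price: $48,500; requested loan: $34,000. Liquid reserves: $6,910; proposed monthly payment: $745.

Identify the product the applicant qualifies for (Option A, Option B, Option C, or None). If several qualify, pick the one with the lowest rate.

Total debts = (745 + 2,070 + 380 + 640) = 3,835; DTI = 3,835/10,250 = 37.4%.
LTV = 34,000/48,500 = 70.1%.
Reserves = 6,910/745 = 9.3 months.
Option A: score 639 ≥ 580; DTI 37.4% ≤ 45%; LTV 70.1% ≤ 80%; employment 63 ≥ 24 mo → qualifies.
Option B: score 639 < 720; DTI 37.4% > 36%; LTV 70.1% ≤ 90%; employment 63 ≥ 24 mo → does not qualify.
Option C: score 639 < 640; DTI 37.4% ≤ 43%; LTV 70.1% ≤ 85%; employment 63 ≥ 24 mo; reserves 9.3 ≥ 6 mo → does not qualify.

Option A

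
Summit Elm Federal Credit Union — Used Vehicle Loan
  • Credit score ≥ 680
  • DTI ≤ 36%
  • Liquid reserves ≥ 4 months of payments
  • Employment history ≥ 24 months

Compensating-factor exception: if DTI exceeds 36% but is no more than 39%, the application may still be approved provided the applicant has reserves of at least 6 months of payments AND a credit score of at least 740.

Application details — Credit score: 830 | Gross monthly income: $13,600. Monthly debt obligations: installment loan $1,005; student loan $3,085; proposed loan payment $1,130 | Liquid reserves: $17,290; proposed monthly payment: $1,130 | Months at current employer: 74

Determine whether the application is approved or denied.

Approved

Credit score 830 ≥ 680 (meets base)
Total debts = (1,005 + 3,085 + 1,130) = 5,220. DTI: 5,220 ÷ 13,600 = 38.4%, over the 36% base limit.
Liquid reserves cover 17,290/1,130 = 15.3 months — ≥ 4 required
Employment 74 ≥ 24 months
DTI 38.4% is within the 36%–39% exception band; checking compensating factors.
Override check — reserves: 15.3 mo (ok); score: 830 (ok).
Both compensating conditions met → exception applies.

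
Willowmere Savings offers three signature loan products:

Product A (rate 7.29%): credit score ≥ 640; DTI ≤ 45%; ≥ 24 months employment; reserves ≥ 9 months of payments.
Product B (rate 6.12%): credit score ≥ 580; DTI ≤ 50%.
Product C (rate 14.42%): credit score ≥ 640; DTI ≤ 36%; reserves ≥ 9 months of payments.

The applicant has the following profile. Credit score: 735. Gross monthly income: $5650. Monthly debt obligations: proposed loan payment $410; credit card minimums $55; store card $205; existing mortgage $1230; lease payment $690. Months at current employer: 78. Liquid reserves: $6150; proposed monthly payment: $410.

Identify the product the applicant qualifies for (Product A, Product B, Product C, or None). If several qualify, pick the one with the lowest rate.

Total debts = (410 + 55 + 205 + 1,230 + 690) = 2,590; DTI = 2,590/5,650 = 45.8%.
Reserves = 6,150/410 = 15.0 months.
Product A: score 735 ≥ 640; DTI 45.8% > 45%; employment 78 ≥ 24 mo; reserves 15.0 ≥ 9 mo → does not qualify.
Product B: score 735 ≥ 580; DTI 45.8% ≤ 50% → qualifies.
Product C: score 735 ≥ 640; DTI 45.8% > 36%; reserves 15.0 ≥ 9 mo → does not qualify.

Product B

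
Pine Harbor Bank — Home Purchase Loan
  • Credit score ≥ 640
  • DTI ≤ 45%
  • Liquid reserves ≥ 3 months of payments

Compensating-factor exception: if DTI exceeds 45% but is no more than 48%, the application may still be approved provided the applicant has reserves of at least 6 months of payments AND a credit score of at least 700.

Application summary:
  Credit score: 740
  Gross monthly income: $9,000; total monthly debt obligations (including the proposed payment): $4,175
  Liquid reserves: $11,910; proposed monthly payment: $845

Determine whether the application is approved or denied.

Approved

Credit score 740 ≥ 640 (meets base)
DTI = 4,175/9,000 = 46.4% > 45% — standard DTI limit exceeded.
Reserves = 11,910/845 = 14.1 months ≥ 3
DTI 46.4% is within the 45%–48% exception band; checking compensating factors.
Override check — reserves: 14.1 mo (ok); score: 740 (ok).
Both override conditions satisfied; DTI exception granted.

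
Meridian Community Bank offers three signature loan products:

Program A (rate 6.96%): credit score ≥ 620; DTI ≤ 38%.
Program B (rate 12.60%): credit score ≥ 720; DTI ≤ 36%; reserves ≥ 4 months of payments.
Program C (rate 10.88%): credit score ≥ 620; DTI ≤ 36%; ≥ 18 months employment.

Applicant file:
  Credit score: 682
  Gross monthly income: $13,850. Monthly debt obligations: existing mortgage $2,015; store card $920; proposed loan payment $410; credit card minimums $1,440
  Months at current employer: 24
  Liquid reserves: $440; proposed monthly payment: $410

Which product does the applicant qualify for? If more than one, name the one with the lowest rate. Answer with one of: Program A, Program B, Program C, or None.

Total debts = (2,015 + 920 + 410 + 1,440) = 4,785; DTI = 4,785/13,850 = 34.5%.
Reserves = 440/410 = 1.1 months.
Program A: score 682 ≥ 620; DTI 34.5% ≤ 38% → qualifies.
Program B: score 682 < 720; DTI 34.5% ≤ 36%; reserves 1.1 < 4 mo → does not qualify.
Program C: score 682 ≥ 620; DTI 34.5% ≤ 36%; employment 24 ≥ 18 mo → qualifies.
Qualifying: Program A, Program C. Lowest rate is 6.96% → Program A.

Program A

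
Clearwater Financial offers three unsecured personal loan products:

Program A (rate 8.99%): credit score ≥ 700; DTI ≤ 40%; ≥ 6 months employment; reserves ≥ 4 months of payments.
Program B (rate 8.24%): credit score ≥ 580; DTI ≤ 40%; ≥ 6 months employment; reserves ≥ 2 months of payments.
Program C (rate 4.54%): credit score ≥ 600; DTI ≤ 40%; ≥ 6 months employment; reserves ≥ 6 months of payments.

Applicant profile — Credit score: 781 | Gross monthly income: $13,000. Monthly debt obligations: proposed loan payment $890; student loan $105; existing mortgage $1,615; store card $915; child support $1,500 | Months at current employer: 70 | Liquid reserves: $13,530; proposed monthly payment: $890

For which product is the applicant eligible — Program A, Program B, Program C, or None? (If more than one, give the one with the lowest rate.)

Program C

Total debts = (890 + 105 + 1,615 + 915 + 1,500) = 5,025; DTI = 5,025/13,000 = 38.7%.
Reserves = 13,530/890 = 15.2 months.
Program A: score 781 ≥ 700; DTI 38.7% ≤ 40%; employment 70 ≥ 6 mo; reserves 15.2 ≥ 4 mo → qualifies.
Program B: score 781 ≥ 580; DTI 38.7% ≤ 40%; employment 70 ≥ 6 mo; reserves 15.2 ≥ 2 mo → qualifies.
Program C: score 781 ≥ 600; DTI 38.7% ≤ 40%; employment 70 ≥ 6 mo; reserves 15.2 ≥ 6 mo → qualifies.
Qualifying: Program A, Program B, Program C. Lowest rate is 4.54% → Program C.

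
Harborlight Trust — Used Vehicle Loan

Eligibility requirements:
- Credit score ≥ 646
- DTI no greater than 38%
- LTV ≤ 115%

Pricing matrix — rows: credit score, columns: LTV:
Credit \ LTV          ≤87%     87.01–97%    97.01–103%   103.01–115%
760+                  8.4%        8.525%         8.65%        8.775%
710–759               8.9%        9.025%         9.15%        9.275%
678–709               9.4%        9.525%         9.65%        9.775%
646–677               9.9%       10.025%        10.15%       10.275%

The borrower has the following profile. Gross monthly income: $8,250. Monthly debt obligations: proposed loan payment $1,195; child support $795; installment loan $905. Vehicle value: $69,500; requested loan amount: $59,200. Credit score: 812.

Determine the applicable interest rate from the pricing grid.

8.4%

Credit score 812 ≥ 646; Total monthly debts = (1,195 + 795 + 905) = 2,895. DTI: 2,895 ÷ 8,250 = 35.1%, within the 38% cap
LTV = 59,200/69,500 = 85.2% ≤ 115%
Score 812 is in the 760+ band; LTV 85.2% is in the ≤87% band → 8.4%.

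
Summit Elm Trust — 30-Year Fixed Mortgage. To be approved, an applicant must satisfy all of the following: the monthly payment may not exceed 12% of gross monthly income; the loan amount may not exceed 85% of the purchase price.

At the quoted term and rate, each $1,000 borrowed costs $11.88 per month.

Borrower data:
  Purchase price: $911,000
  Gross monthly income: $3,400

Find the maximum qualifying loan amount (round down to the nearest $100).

$34,300

Payment cap: 12% × $3,400 = $408/month.
At $11.88 per $1,000, that supports 408/11.88 × 1,000 ≈ $34,343 → $34,300.
LTV cap: 85% × $911,000 = $774,350 → $774,300.
Binding constraint: payment-to-income.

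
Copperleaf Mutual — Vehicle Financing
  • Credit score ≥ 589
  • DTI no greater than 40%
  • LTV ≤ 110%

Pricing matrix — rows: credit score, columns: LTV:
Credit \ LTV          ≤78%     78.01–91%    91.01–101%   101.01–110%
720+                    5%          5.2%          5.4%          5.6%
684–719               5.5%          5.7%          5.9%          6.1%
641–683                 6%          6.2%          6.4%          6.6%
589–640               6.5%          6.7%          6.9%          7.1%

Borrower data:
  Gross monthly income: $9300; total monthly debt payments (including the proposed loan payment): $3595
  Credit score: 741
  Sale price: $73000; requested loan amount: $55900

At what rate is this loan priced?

5%

Credit score 741 ≥ 589; DTI = 3,595/9,300 = 38.7% ≤ 40%
LTV = 55,900/73,000 = 76.6% ≤ 110%
Row: 741 falls in 720+. Column: 76.6% falls in ≤78%. Rate = 5%.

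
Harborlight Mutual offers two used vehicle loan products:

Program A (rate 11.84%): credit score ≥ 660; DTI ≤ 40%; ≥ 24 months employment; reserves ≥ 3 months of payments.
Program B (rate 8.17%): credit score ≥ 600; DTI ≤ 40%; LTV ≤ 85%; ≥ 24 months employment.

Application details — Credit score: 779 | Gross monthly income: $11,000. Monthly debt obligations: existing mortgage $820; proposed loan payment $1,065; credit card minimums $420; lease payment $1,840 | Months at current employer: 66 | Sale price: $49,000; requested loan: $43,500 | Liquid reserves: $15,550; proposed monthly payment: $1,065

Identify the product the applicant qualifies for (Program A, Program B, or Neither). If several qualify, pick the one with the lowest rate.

Program A

Total debts = (820 + 1,065 + 420 + 1,840) = 4,145; DTI = 4,145/11,000 = 37.7%.
LTV = 43,500/49,000 = 88.8%.
Reserves = 15,550/1,065 = 14.6 months.
Program A: score 779 ≥ 660; DTI 37.7% ≤ 40%; employment 66 ≥ 24 mo; reserves 14.6 ≥ 3 mo → qualifies.
Program B: score 779 ≥ 600; DTI 37.7% ≤ 40%; LTV 88.8% > 85%; employment 66 ≥ 24 mo → does not qualify.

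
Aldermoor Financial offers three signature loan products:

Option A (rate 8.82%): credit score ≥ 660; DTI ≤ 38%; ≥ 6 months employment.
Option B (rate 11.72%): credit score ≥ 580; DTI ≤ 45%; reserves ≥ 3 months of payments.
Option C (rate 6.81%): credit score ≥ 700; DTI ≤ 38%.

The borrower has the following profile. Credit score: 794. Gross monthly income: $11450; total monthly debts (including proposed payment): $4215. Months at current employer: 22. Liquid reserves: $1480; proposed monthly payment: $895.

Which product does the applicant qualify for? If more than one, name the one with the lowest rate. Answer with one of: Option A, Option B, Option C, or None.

DTI = 4,215/11,450 = 36.8%.
Reserves = 1,480/895 = 1.7 months.
Option A: score 794 ≥ 660; DTI 36.8% ≤ 38%; employment 22 ≥ 6 mo → qualifies.
Option B: score 794 ≥ 580; DTI 36.8% ≤ 45%; reserves 1.7 < 3 mo → does not qualify.
Option C: score 794 ≥ 700; DTI 36.8% ≤ 38% → qualifies.
Qualifying: Option A, Option C. Lowest rate is 6.81% → Option C.

Option C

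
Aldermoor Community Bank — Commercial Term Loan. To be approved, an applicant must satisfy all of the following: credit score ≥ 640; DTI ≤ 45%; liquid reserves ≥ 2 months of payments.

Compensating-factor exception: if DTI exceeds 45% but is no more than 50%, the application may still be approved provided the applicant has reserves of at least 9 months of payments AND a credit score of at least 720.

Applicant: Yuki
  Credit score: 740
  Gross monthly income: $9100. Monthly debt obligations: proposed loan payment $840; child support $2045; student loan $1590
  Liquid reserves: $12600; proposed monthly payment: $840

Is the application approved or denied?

Credit score 740 ≥ 640 (meets base)
Total debts = (840 + 2,045 + 1,590) = 4,475. DTI: 4,475 ÷ 9,100 = 49.2%, over the 45% base limit.
Reserves: 12,600 ÷ 840 = 15.0 months (meets 2-month minimum)
49.2% falls in the override range (45%–50%), so the compensating-factor test applies.
Reserves 15.0 ≥ 9 months; credit score 740 ≥ 720.
Both compensating conditions met → exception applies.

Approved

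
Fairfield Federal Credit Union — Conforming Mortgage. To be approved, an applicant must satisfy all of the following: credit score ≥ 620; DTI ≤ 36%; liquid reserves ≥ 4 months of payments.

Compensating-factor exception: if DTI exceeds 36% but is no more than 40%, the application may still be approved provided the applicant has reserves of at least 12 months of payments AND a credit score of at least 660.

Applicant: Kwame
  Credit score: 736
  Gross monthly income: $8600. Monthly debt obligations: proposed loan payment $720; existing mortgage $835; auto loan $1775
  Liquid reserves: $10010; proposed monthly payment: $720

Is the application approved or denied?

Credit score 736 ≥ 620 (meets base)
Total debts = (720 + 835 + 1,775) = 3,330. DTI: 3,330 ÷ 8,600 = 38.7%, over the 36% base limit.
Reserves: 10,010 ÷ 720 = 13.9 months (meets 4-month minimum)
38.7% falls in the override range (36%–40%), so the compensating-factor test applies.
Override check — reserves: 13.9 mo (ok); score: 736 (ok).
Both compensating conditions met → exception applies.

Approved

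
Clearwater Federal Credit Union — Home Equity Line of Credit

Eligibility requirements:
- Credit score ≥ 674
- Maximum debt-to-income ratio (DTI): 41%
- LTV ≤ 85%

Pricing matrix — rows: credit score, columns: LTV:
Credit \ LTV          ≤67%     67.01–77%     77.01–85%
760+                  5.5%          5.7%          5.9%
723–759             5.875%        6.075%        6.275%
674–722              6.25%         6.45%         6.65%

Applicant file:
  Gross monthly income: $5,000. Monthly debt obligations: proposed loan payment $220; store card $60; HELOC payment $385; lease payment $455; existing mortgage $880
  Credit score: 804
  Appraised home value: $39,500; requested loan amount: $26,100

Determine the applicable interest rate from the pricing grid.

Credit score 804 ≥ 674; Total monthly debts = (220 + 60 + 385 + 455 + 880) = 2,000. DTI: 2,000 ÷ 5,000 = 40%, within the 41% cap
LTV: 26,100 ÷ 39,500 = 66.1%, within 85% cap
Row: 804 falls in 760+. Column: 66.1% falls in ≤67%. Rate = 5.5%.

5.5%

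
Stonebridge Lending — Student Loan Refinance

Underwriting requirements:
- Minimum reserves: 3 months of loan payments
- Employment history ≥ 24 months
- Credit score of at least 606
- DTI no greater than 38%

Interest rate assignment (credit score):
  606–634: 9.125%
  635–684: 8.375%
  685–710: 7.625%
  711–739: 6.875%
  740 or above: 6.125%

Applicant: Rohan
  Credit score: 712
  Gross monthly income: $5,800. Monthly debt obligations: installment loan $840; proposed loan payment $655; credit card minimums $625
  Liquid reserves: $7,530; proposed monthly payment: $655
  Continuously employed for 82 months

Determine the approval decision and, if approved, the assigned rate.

Credit score 712 ≥ 606 (meets minimum)
Reserves = 7,530/655 = 11.5 months ≥ 3
Total monthly debts = (840 + 655 + 625) = 2,120. Debt-to-income = 2,120/5,800 = 36.6% — meets 38% limit
Employment 82 ≥ 24 months
All requirements met. Score 712 falls in the 711–739 tier → 6.875%.

Approved at 6.875%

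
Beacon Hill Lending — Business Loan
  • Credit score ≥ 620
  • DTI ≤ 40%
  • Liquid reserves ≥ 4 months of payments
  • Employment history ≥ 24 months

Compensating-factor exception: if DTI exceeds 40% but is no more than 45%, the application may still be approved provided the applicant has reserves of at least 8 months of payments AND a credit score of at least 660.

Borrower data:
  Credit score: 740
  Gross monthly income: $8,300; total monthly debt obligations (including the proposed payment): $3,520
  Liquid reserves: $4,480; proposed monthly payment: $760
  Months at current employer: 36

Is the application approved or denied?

Denied

Credit score 740 ≥ 620 (meets base)
DTI: 3,520 ÷ 8,300 = 42.4%, over the 40% base limit.
Reserves: 4,480 ÷ 760 = 5.9 months (meets 4-month minimum)
Employment 36 ≥ 24 months
DTI 42.4% is within the 40%–45% exception band; checking compensating factors.
Reserves 5.9 < 8 months; credit score 740 ≥ 660.
Compensating-factor requirement not fully met.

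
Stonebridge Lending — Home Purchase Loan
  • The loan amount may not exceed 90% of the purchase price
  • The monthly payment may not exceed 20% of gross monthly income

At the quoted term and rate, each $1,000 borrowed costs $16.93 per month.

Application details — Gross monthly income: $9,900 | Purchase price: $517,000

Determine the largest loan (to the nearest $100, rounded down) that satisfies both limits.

$116,900

Payment cap: 20% × $9,900 = $1,980/month.
At $16.93 per $1,000, that supports 1,980/16.93 × 1,000 ≈ $116,952 → $116,900.
LTV cap: 90% × $517,000 = $465,300 → $465,300.
Binding constraint: payment-to-income.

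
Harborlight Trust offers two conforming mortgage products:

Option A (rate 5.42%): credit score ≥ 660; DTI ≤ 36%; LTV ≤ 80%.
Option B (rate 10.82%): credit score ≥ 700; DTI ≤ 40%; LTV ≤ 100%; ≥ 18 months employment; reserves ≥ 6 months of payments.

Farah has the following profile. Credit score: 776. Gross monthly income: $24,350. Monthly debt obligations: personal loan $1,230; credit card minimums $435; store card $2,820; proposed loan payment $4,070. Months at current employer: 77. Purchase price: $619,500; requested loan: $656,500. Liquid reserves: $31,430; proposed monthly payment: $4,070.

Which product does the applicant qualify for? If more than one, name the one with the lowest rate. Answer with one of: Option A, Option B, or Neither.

Neither

Total debts = (1,230 + 435 + 2,820 + 4,070) = 8,555; DTI = 8,555/24,350 = 35.1%.
LTV = 656,500/619,500 = 106%.
Reserves = 31,430/4,070 = 7.7 months.
Option A: score 776 ≥ 660; DTI 35.1% ≤ 36%; LTV 106% > 80% → does not qualify.
Option B: score 776 ≥ 700; DTI 35.1% ≤ 40%; LTV 106% > 100%; employment 77 ≥ 18 mo; reserves 7.7 ≥ 6 mo → does not qualify.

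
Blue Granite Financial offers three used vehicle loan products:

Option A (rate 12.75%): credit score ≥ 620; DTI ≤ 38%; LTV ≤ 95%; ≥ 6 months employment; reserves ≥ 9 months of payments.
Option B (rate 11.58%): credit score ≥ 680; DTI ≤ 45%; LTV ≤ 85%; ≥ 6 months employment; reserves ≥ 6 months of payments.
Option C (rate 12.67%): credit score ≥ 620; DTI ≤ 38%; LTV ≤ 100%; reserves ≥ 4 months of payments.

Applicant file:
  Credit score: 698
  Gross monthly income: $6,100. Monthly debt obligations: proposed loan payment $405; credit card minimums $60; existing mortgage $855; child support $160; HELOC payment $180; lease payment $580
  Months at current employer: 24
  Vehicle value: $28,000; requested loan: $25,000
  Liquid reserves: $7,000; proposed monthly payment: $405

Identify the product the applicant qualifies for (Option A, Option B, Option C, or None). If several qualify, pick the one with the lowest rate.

Total debts = (405 + 60 + 855 + 160 + 180 + 580) = 2,240; DTI = 2,240/6,100 = 36.7%.
LTV = 25,000/28,000 = 89.3%.
Reserves = 7,000/405 = 17.3 months.
Option A: score 698 ≥ 620; DTI 36.7% ≤ 38%; LTV 89.3% ≤ 95%; employment 24 ≥ 6 mo; reserves 17.3 ≥ 9 mo → qualifies.
Option B: score 698 ≥ 680; DTI 36.7% ≤ 45%; LTV 89.3% > 85%; employment 24 ≥ 6 mo; reserves 17.3 ≥ 6 mo → does not qualify.
Option C: score 698 ≥ 620; DTI 36.7% ≤ 38%; LTV 89.3% ≤ 100%; reserves 17.3 ≥ 4 mo → qualifies.
Qualifying: Option A, Option C. Lowest rate is 12.67% → Option C.

Option C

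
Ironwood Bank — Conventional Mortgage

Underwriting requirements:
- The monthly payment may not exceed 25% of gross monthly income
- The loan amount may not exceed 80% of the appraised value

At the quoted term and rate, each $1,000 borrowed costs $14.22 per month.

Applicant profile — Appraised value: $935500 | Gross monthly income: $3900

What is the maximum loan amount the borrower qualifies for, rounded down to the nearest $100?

$68,500

Payment cap: 25% × $3,900 = $975/month.
At $14.22 per $1,000, that supports 975/14.22 × 1,000 ≈ $68,565 → $68,500.
LTV cap: 80% × $935,500 = $748,400 → $748,400.
Binding constraint: payment-to-income.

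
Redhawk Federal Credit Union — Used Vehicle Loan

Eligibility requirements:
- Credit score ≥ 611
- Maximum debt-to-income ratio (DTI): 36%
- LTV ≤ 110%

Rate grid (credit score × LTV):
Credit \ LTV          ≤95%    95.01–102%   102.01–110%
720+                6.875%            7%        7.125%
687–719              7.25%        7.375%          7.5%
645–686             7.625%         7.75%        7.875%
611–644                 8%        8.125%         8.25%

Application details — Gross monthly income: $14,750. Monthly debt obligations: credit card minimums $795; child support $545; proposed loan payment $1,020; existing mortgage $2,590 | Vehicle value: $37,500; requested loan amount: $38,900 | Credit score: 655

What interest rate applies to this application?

7.875%

Credit score 655 ≥ 611; Total monthly debts = (795 + 545 + 1,020 + 2,590) = 4,950. Debt-to-income = 4,950/14,750 = 33.6% — meets 36% limit
Loan-to-value = 38,900/37,500 = 103.7% — pass (110% max)
Credit 655 → row 645–686; LTV 103.7% → column 102.01–110%. Grid cell → 7.875%.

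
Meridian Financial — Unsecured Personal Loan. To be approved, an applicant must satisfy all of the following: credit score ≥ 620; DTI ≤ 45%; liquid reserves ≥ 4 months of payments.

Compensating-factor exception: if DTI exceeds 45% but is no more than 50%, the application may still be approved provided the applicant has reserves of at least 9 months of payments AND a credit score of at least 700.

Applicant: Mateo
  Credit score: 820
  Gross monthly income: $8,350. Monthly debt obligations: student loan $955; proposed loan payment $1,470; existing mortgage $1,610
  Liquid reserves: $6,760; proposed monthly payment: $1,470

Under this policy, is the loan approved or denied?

Denied

Credit score 820 ≥ 620 (meets base)
Total debts = (955 + 1,470 + 1,610) = 4,035. DTI: 4,035 ÷ 8,350 = 48.3%, over the 45% base limit.
Reserves: 6,760 ÷ 1,470 = 4.6 months (meets 4-month minimum)
DTI 48.3% is within the 45%–50% exception band; checking compensating factors.
Reserves 4.6 < 9 months; credit score 820 ≥ 700.
Compensating-factor requirement not fully met.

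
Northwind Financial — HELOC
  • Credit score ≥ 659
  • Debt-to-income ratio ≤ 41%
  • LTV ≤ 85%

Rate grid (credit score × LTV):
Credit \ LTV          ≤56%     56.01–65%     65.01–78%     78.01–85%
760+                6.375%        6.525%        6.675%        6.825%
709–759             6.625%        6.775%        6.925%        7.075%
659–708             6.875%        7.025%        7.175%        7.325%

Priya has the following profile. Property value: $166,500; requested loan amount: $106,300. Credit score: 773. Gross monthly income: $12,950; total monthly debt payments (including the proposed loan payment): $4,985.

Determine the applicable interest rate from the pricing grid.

6.525%

Credit score 773 ≥ 659; DTI = 4,985/12,950 = 38.5% ≤ 41%
Loan-to-value = 106,300/166,500 = 63.8% — pass (85% max)
Credit 773 → row 760+; LTV 63.8% → column 56.01–65%. Grid cell → 6.525%.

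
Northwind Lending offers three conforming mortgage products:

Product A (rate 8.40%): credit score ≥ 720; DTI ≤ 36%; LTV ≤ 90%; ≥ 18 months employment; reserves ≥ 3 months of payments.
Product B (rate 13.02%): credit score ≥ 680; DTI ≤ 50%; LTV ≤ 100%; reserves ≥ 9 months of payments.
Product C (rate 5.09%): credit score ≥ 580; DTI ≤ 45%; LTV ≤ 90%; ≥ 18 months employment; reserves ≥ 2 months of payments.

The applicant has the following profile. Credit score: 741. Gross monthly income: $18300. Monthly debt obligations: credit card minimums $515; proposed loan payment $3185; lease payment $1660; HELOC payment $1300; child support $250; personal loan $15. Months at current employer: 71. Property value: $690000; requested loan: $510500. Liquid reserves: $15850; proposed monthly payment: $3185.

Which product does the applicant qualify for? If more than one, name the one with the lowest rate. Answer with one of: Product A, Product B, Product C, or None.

Total debts = (515 + 3,185 + 1,660 + 1,300 + 250 + 15) = 6,925; DTI = 6,925/18,300 = 37.8%.
LTV = 510,500/690,000 = 74%.
Reserves = 15,850/3,185 = 5.0 months.
Product A: score 741 ≥ 720; DTI 37.8% > 36%; LTV 74% ≤ 90%; employment 71 ≥ 18 mo; reserves 5.0 ≥ 3 mo → does not qualify.
Product B: score 741 ≥ 680; DTI 37.8% ≤ 50%; LTV 74% ≤ 100%; reserves 5.0 < 9 mo → does not qualify.
Product C: score 741 ≥ 580; DTI 37.8% ≤ 45%; LTV 74% ≤ 90%; employment 71 ≥ 18 mo; reserves 5.0 ≥ 2 mo → qualifies.

Product C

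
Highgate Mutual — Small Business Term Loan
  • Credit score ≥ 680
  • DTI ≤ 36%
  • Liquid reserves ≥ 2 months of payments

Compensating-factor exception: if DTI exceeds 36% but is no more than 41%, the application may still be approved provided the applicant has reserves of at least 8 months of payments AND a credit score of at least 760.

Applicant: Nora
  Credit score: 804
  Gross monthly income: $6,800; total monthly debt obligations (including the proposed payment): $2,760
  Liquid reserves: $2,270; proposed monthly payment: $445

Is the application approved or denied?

Credit score 804 ≥ 680 (meets base)
DTI = 2,760/6,800 = 40.6% > 36% — standard DTI limit exceeded.
Reserves: 2,270 ÷ 445 = 5.1 months (meets 2-month minimum)
40.6% falls in the override range (36%–41%), so the compensating-factor test applies.
Reserves 5.1 < 8 months; credit score 804 ≥ 760.
Override conditions not both satisfied; exception does not apply.

Denied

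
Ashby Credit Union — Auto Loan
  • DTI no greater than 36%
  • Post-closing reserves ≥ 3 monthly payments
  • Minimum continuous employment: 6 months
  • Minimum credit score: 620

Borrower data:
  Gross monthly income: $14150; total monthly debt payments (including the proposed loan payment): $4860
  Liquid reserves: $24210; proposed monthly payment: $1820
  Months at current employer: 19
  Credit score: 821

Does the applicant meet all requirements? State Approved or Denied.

Approved

Debt-to-income = 4,860/14,150 = 34.3% — meets 36% limit
Reserves = 24,210/1,820 = 13.3 months ≥ 3
Employment 19 ≥ 6 months
Credit score 821 ≥ 620 (meets)
All criteria satisfied.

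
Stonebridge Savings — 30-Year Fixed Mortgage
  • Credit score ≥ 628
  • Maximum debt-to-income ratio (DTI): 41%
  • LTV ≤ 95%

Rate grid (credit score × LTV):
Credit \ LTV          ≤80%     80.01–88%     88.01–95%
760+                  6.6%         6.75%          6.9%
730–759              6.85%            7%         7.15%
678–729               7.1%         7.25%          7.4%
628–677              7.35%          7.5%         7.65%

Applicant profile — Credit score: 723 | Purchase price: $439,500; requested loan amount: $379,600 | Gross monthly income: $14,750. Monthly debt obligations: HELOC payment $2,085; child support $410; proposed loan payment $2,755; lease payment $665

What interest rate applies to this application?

7.25%

Credit score 723 ≥ 628; Total monthly debts = (2,085 + 410 + 2,755 + 665) = 5,915. DTI: 5,915 ÷ 14,750 = 40.1%, within the 41% cap
Loan-to-value = 379,600/439,500 = 86.4% — pass (95% max)
Row: 723 falls in 678–729. Column: 86.4% falls in 80.01–88%. Rate = 7.25%.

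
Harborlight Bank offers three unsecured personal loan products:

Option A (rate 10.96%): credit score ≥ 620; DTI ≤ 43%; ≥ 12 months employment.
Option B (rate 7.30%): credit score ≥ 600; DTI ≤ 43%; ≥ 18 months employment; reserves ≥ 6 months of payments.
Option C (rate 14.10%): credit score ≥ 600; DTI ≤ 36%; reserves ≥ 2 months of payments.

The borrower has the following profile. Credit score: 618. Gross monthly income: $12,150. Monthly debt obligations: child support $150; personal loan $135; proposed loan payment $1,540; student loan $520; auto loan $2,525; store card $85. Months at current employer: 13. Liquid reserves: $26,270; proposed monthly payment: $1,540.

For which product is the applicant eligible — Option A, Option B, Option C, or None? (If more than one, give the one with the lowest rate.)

Total debts = (150 + 135 + 1,540 + 520 + 2,525 + 85) = 4,955; DTI = 4,955/12,150 = 40.8%.
Reserves = 26,270/1,540 = 17.1 months.
Option A: score 618 < 620; DTI 40.8% ≤ 43%; employment 13 ≥ 12 mo → does not qualify.
Option B: score 618 ≥ 600; DTI 40.8% ≤ 43%; employment 13 < 18 mo; reserves 17.1 ≥ 6 mo → does not qualify.
Option C: score 618 ≥ 600; DTI 40.8% > 36%; reserves 17.1 ≥ 2 mo → does not qualify.

None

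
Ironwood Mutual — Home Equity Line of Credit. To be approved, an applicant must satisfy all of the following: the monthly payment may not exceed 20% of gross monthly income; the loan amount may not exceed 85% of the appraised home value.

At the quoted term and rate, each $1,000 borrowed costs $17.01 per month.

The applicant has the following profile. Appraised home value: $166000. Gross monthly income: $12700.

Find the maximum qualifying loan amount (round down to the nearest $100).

Payment cap: 20% × $12,700 = $2,540/month.
At $17.01 per $1,000, that supports 2,540/17.01 × 1,000 ≈ $149,323 → $149,300.
LTV cap: 85% × $166,000 = $141,100 → $141,100.
Binding constraint: loan-to-value.

$141,100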